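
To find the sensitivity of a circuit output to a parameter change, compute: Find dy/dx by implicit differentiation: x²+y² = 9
Differentiate both sides: 2x + 2y·(dy/dx)=0
Solve: dy/dx=-2x/(2y)=-x/y

Answer: dy/dx=-x/y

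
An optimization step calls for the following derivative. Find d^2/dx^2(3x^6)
Apply power rule 2 times:
d^1: 18x^5
d^2: 90x^4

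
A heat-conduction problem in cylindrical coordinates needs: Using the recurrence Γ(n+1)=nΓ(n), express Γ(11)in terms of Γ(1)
Γ(11)=10Γ(10)=10·9Γ(9)=...=10!·Γ(1)=3628800·Γ(1)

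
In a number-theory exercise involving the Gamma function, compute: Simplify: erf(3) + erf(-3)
erf is odd: erf(-3) = -erf(3)
erf(3)+erf(-3) = erf(3) - erf(3) = 0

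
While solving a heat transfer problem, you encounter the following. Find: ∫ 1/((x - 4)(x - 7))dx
Partial fractions: 1/((x-4)(x-7))=A/(x-4)+B/(x-7)
A=-1/3, B=1/3
∫ [-1/3· 1/(x-4)+1/3· 1/(x-7)] dx
=(1/3)[ln|x-7| - ln|x-4|]+C

Answer: (1/3)·ln|(x-7)/(x-4)|+C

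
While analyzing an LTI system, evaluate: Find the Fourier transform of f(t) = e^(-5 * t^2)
The Fourier transform of a Gaussian e^(-a * t^2) is sqrt(pi/a) * e^(-omega^2/(4a)).
With a=5: F(omega)=sqrt(pi/5) * e^(-omega^2/20)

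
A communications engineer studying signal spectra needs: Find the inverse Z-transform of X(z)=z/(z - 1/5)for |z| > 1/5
Standard pair: z/(z-a) <-> a^n*u[n] for causal signals
With a = 1/5: x[n] = (1/5)^n*u[n]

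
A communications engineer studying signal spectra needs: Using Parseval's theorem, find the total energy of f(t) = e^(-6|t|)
Parseval's theorem: E = integral |f(t)|^2 dt = (1/2pi) integral |F(omega)|^2 domega
E = integral_{-inf}^{inf} e^(-12|t|) dt = 2 * integral_0^inf e^(-12t) dt = 2/(2 * 6) = 1/6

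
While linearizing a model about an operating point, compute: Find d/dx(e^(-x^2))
Chain rule: d/dx[e^u]=e^u · u' where u=-x^2
u'=-2x

Answer: -2x·e^(-x^2)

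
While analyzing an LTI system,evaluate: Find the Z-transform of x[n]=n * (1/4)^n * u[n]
Using the property Z{n * a^n * u[n]}=az/(z-a)^2
With a=1/4: X(z)=(1/4)z/(z - 1/4)^2, |z| > 1/4

Answer: (1/4)z/(z - 1/4)^2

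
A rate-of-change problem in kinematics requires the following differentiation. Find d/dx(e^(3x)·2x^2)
Product rule: (fg)' = f'g+fg'
f = e^(3x), f' = 3·e^(3x)
g = 2x^2, g' = 4x

Answer: 6·e^(3x)·x^2+4·e^(3x)·x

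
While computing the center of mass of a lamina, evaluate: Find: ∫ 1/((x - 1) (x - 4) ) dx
Partial fractions: 1/((x-1)(x-4))=A/(x-1)+B/(x-4)
A=-1/3, B=1/3
∫ [-1/3· 1/(x-1)+1/3· 1/(x-4)] dx
=(1/3)[ln|x-4| - ln|x-1|]+C

Answer: (1/3)·ln|(x-4)/(x-1)|+C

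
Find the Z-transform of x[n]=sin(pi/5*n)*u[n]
Z{sin(w0 * n) * u[n]} = z * sin(w0)/(z^2-2z * cos(w0)+1)
With w0 = pi/5: X(z) = z * sin(pi/5)/(z^2-2z * cos(pi/5)+1)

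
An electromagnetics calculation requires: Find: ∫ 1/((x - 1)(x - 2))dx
Partial fractions: 1/((x-1)(x-2)) = A/(x-1) + B/(x-2)
A = -1, B = 1
∫ [-1· 1/(x-1) + 1· 1/(x-2)] dx
= (1)[ln|x-2| - ln|x-1|] + C

Answer: ln|(x-2)/(x-1)| + C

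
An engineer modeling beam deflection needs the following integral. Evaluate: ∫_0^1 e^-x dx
Antiderivative: -e^-x
Evaluate: -(e^-1-1)

Answer: (e^-1-1)/(-1)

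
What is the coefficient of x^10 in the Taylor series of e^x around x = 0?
Taylor series of e^x = Σ x^n/n!
Coefficient of x^10 = 1/10! = 1/3628800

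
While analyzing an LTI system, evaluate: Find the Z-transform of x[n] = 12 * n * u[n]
Z{n*u[n]} = z/(z-1)^2
By linearity: Z{12*n*u[n]} = 12z/(z-1)^2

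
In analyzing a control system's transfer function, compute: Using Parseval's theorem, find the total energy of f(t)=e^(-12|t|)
Parseval's theorem: E = integral |f(t)|^2 dt = (1/2pi) integral |F(omega)|^2 domega
E = integral_{-inf}^{inf} e^(-24|t|) dt = 2*integral_0^inf e^(-24t) dt = 2/(2*12) = 1/12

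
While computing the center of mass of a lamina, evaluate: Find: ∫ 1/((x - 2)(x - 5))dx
Partial fractions: 1/((x-2)(x-5)) = A/(x-2)+B/(x-5)
A = -1/3, B = 1/3
∫ [-1/3· 1/(x-2)+1/3· 1/(x-5)] dx
= (1/3)[ln|x-5| - ln|x-2|]+C

Answer: (1/3)·ln|(x-5)/(x-2)|+C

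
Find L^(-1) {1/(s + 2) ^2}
L^(-1){1/(s-a)^n}=t^(n-1)·e^(at)/(n-1)!
Here a=-2, n=2: t^1·e^(-2t)/1

Answer: t·e^(-2t)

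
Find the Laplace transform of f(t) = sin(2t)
L{sin(wt)}=w/(s² + w²)
L{sin(2t)}=2/(s² + 4)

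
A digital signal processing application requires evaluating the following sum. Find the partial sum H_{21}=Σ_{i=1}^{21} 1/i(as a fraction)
H_21 = 1+1/2+1/3+...+1/21
= 18858053/5173168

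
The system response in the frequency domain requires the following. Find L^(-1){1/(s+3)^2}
L^(-1){1/(s-a)^n}=t^(n-1)·e^(at)/(n-1)!
Here a=-3, n=2: t^1·e^(-3t)/1

Answer: t·e^(-3t)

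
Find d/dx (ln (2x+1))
Chain rule: d/dx[ln(u)]=u'/u where u=2x+1
u'=2

Answer: (2)/(2x+1)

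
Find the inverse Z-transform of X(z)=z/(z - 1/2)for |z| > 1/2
Standard pair: z/(z-a) <-> a^n * u[n] for causal signals
With a = 1/2: x[n] = (1/2)^n * u[n]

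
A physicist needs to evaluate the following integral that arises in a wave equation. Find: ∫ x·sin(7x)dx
By parts: u = x, dv = sin(7x) dx
du = dx, v = -cos(7x)/7
= -x·cos(7x)/7+sin(7x)/7²+C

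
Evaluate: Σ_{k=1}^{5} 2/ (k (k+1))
Partial fractions: 2/(k(k+1)) = 2/k - 2/(k+1)
Telescoping sum: 2(1-1/6) = 2·5/6

Answer: 5/3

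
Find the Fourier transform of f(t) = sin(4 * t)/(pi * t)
sin(W*t)/(pi*t)=(W/pi)*sinc(W*t/pi) is the impulse response of the ideal low-pass filter with cutoff W (here W=4).
Its Fourier transform is a rectangular function:
F(omega)=1 for |omega| < 4, 0 otherwise

Answer: rect(omega/8) [i.e., 1 for |omega| < 4, 0 otherwise]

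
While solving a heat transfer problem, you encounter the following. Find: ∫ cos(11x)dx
Using substitution u=11x: ∫ cos(u) du/11=sin(u)/11+C

Answer: (1/11)sin(11x)+C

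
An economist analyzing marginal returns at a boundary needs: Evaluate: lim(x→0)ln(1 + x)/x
L'Hôpital (0/0): lim 1/(1 + x) / 1=1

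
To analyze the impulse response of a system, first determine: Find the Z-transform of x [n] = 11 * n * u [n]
Z{n*u[n]} = z/(z-1)^2
By linearity: Z{11*n*u[n]} = 11z/(z-1)^2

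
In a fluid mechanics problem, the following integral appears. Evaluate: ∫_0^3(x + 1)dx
Step 1: Find antiderivative F(x) = (1/2)x^2 + x
Step 2: F(3) - F(0) = 15/2 - (0) = 15/2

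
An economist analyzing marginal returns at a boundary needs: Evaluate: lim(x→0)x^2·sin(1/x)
Squeeze theorem: -|x^2| ≤ x^2·sin(1/x) ≤ |x^2|
Since x^2 → 0 as x → 0, by squeeze theorem the limit is 0

Answer: 0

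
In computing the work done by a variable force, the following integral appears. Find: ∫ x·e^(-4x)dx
Integration by parts: u = x, dv = e^(-4x) dx
du = dx, v = e^(-4x)/(-4)
= x·e^(-4x)/(-4) - ∫ e^(-4x)/(-4) dx
= x·e^(-4x)/(-4) - e^(-4x)/16+C

Answer: e^(-4x)(x/(-4)-1/16)+C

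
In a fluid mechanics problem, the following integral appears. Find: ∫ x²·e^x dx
Integration by parts twice:
First: u = x², dv = e^x dx => x²e^x - 2∫ xe^x dx
Second: u = x, dv = e^x dx => xe^x - e^x
Combining: x²e^x - 2xe^x+2e^x+C

Answer: e^x(x² - 2x+2)+C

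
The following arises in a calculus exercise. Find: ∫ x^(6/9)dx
Power rule: ∫ x^(2/3) dx = x^(5/3)/(5/3) + C

Answer: (3/5)·x^(5/3) + C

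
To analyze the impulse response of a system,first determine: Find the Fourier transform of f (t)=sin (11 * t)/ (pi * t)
sin(W * t)/(pi * t) = (W/pi) * sinc(W * t/pi) is the impulse response of the ideal low-pass filter with cutoff W (here W = 11).
Its Fourier transform is a rectangular function:
F(omega) = 1 for |omega| < 11, 0 otherwise

Answer: rect(omega/22) [i.e., 1 for |omega| < 11, 0 otherwise]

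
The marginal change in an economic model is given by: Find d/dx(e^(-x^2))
Chain rule: d/dx[e^u] = e^u · u' where u = -x^2
u' = -2x

Answer: -2x·e^(-x^2)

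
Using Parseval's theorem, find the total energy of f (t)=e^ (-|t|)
Parseval's theorem: E = integral |f(t)|^2 dt = (1/2pi) integral |F(omega)|^2 domega
E = integral_{-inf}^{inf} e^(-2|t|) dt = 2 * integral_0^inf e^(-2t) dt = 2/(2 * 1) = 1/1

Answer: 1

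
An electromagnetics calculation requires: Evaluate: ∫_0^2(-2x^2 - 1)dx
Step 1: Find antiderivative F(x) = (-2/3)x^3 - x
Step 2: F(2) - F(0) = -22/3 - (0) = -22/3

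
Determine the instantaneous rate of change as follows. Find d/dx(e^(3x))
Chain rule: d/dx[e^u]=e^u · u' where u=3x
u'=3

Answer: 3·e^(3x)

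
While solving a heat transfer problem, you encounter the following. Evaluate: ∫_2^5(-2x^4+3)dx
Step 1: Find antiderivative F(x)=(-2/5)x^5+3x
Step 2: F(5) - F(2)=-1235 - (-34/5)=-6141/5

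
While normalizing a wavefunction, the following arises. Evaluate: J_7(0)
J_n(0) = 0 for all n > 0 (Bessel function of first kind)
J_7(0) = 0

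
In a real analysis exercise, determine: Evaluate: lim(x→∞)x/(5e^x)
Apply L'Hôpital 1 times (∞/∞ each time):
Eventually get 1!/(5e^x) → 0

Answer: 0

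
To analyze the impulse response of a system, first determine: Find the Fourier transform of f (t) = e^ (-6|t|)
Using the standard pair: F{e^(-a|t|)}=2a/(a^2 + omega^2)
With a=6: F(omega)=12/(36 + omega^2)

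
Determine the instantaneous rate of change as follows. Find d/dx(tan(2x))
Chain rule: d/dx[tan(u)] = sec²(u)·u' where u = 2x
u' = 2

Answer: 2·sec²(2x)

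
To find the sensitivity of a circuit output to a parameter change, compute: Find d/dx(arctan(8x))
d/dx[arctan(u)]=u'/(1+u²), u=8x, u'=8

Answer: 8/(1+64x²)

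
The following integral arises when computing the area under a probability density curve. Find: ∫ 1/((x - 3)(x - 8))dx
Partial fractions: 1/((x-3)(x-8)) = A/(x-3) + B/(x-8)
A = -1/5, B = 1/5
∫ [-1/5· 1/(x-3) + 1/5· 1/(x-8)] dx
= (1/5)[ln|x-8| - ln|x-3|] + C

Answer: (1/5)·ln|(x-8)/(x-3)| + C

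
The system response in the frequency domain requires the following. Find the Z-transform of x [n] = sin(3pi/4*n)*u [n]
Z{sin(w0*n)*u[n]} = z*sin(w0)/(z^2-2z*cos(w0)+1)
With w0 = 3pi/4: X(z) = z*sin(3pi/4)/(z^2-2z*cos(3pi/4)+1)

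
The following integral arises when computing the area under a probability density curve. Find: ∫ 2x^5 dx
Using power rule: ∫ 2x^5 dx = 2/6 x^6 + C = (1/3)x^6 + C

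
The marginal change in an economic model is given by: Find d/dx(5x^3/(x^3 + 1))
Quotient rule: (f/g)'=(f'g - fg')/g²
f=5x^3, f'=15x^2
g=x^3+1, g'=3x^2

Answer: (15x^2·(x^3+1)-15x^5)/(x^3+1)²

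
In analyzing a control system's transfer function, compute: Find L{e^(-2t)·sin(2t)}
First shifting: L{e^(at)f(t)} = F(s-a)
L{sin(2t)} = 2/(s² + 4)
Shift: 2/((s + 2)² + 4)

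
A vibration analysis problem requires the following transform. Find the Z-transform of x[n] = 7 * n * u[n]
Z{n * u[n]} = z/(z-1)^2
By linearity: Z{7 * n * u[n]} = 7z/(z-1)^2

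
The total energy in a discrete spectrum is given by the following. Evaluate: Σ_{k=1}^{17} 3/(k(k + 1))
Partial fractions: 3/(k(k + 1)) = 3/k - 3/(k + 1)
Telescoping sum: 3(1 - 1/18) = 3·17/18

Answer: 17/6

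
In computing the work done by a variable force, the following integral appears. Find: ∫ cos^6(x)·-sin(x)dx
Let u = cos(x), du = -sin(x) dx
∫ u^6 du = u^7/7 + C

Answer: cos^7(x)/7 + C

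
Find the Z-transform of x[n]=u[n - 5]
Using the time-shift property: Z{u[n-5]} = z^(-5)*z/(z-1)
= z^(-4)/(z-1)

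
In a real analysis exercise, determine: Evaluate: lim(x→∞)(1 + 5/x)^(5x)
Rewrite as [(1 + 5/x)^x]^5.
lim(1 + 5/x)^x=e^5, so limit=(e^5)^5=e^25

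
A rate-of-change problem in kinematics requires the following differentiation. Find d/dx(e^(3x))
Chain rule: d/dx[e^u] = e^u · u' where u = 3x
u' = 3

Answer: 3·e^(3x)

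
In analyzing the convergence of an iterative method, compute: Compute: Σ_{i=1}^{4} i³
Using formula: Σ i^3=[n(n + 1)/2]²=[4·5/2]²=100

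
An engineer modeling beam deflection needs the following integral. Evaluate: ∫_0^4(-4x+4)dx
Step 1: Find antiderivative F(x)=-2x^2 + 4x
Step 2: F(4) - F(0)=-16 - (0)=-16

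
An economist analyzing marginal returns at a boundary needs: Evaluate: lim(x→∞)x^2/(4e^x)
Apply L'Hôpital 2 times (∞/∞ each time):
Eventually get 2!/(4e^x) → 0

Answer: 0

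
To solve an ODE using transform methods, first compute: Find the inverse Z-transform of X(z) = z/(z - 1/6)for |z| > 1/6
Standard pair: z/(z-a) <-> a^n*u[n] for causal signals
With a=1/6: x[n]=(1/6)^n*u[n]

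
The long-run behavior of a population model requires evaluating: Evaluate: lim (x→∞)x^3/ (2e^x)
Apply L'Hôpital 3 times (∞/∞ each time):
Eventually get 3!/(2e^x) → 0

Answer: 0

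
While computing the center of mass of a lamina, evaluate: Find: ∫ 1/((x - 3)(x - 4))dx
Partial fractions: 1/((x-3)(x-4)) = A/(x-3) + B/(x-4)
A = -1, B = 1
∫ [-1· 1/(x-3) + 1· 1/(x-4)] dx
= (1)[ln|x-4| - ln|x-3|] + C

Answer: ln|(x-4)/(x-3)| + C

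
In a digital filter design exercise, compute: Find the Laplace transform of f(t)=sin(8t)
L{sin(wt)}=w/(s² + w²)
L{sin(8t)}=8/(s² + 64)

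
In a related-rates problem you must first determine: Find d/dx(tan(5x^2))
Chain rule: d/dx[tan(u)]=sec²(u)·u' where u=5x^2
u'=10x

Answer: 10x·sec²(5x^2)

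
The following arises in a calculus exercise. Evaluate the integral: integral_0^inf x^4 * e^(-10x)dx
This is a Gamma integral. Substitute u=10x (du=10 dx):
integral_0^inf x^4*e^(-10x) dx=(1/10^5) integral_0^inf u^4*e^(-u) du
=Gamma(5)/10^5=4!/10^5=24/100000

Answer: 3/12500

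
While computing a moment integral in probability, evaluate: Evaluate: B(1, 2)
B(x,y) = Γ(x)Γ(y)/Γ(x+y) = (x-1)!(y-1)!/(x+y-1)!
B(1,2) = 0!·1!/2! = 1/2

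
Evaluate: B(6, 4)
B(x,y)=Γ(x)Γ(y)/Γ(x+y)=(x-1)!(y-1)!/(x+y-1)!
B(6,4)=5!·3!/9!=1/504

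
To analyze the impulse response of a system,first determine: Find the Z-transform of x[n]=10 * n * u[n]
Z{n*u[n]}=z/(z-1)^2
By linearity: Z{10*n*u[n]}=10z/(z-1)^2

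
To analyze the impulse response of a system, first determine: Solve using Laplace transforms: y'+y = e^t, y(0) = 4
Take L: sY - 4 + Y = 1/(s-1)
Y(s + 1) = 1/(s-1) + 4
Y = 1/((s-1)(s + 1)) + 4/(s + 1)
Partial fractions: 1/((s-1)(s + 1)) = (1/2)/(s-1) - (1/2)/(s + 1)
So Y = (1/2)/(s-1) + (7/2)/(s + 1)
Inverse Laplace transform (L^(-1){1/(s-1)} = e^t, L^(-1){1/(s + 1)} = e^(-t)):

Answer: y(t) = (1/2)·e^t + (7/2)·e^(-t)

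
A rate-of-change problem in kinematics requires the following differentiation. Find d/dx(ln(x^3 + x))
Chain rule: d/dx[ln(u)] = u'/u where u = x^3 + x
u' = 3x^2 + 1

Answer: (3x^2 + 1)/(x^3 + x)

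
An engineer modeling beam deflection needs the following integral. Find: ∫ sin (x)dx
Using standard integral: ∫ sin(x) dx = -cos(x) + C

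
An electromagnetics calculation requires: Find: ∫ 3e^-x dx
Since d/dx[e^-x]=- e^-x, we get -3e^-x+C

Answer: -3e^-x+C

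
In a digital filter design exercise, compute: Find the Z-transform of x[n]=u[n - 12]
Using the time-shift property: Z{u[n-12]}=z^(-12) * z/(z-1)
=z^(-11)/(z-1)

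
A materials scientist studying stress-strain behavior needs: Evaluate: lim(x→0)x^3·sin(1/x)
Squeeze theorem: -|x^3| ≤ x^3·sin(1/x) ≤ |x^3|
Since x^3 → 0 as x → 0, by squeeze theorem the limit is 0

Answer: 0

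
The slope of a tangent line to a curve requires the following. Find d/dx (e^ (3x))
Chain rule: d/dx[e^u] = e^u · u' where u = 3x
u' = 3

Answer: 3·e^(3x)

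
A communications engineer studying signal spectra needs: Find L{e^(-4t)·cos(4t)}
First shifting: L{e^(at)f(t)}=F(s-a)
L{cos(4t)}=s/(s² + 16)
Shift: (s + 4)/((s + 4)² + 16)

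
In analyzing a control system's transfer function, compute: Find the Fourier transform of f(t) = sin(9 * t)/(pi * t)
sin(W * t)/(pi * t) = (W/pi) * sinc(W * t/pi) is the impulse response of the ideal low-pass filter with cutoff W (here W = 9).
Its Fourier transform is a rectangular function:
F(omega) = 1 for |omega| < 9, 0 otherwise

Answer: rect(omega/18) [i.e., 1 for |omega| < 9, 0 otherwise]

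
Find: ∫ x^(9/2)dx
Power rule: ∫ x^(9/2) dx=x^(11/2)/(11/2)+C

Answer: (2/11)·x^(11/2)+C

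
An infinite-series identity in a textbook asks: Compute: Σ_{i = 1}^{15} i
Using formula: Σ i^1 = n(n + 1)/2 = 15·16/2 = 120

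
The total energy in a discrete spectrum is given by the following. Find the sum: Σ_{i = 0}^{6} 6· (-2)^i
Geometric series: S=a(1 - r^n)/(1 - r)
a=6, r=-2, n=7
S=6(1 + 128)/3=258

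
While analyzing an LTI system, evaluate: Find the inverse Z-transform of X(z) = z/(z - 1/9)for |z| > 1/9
Standard pair: z/(z-a) <-> a^n*u[n] for causal signals
With a = 1/9: x[n] = (1/9)^n*u[n]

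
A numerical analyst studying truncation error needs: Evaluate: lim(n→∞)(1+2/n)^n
This is the definition of e^2: lim(1 + 2/n)^n = e^2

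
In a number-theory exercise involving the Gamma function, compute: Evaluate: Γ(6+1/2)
Γ(n + 1/2) = (2n)!√π/(4^n·n!)
= 479001600√π/(4096·720) = (10395/64)·√π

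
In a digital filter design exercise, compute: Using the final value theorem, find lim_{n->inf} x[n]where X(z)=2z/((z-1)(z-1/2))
Final value theorem: lim x[n]=lim_{z->1} (z-1) * X(z)
(z-1) * X(z)=2z/(z-1/2)
As z->1: 2/(1 - 1/2)=2/(1/2)=4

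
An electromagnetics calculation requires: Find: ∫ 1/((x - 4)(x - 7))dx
Partial fractions: 1/((x-4)(x-7))=A/(x-4)+B/(x-7)
A=-1/3, B=1/3
∫ [-1/3· 1/(x-4)+1/3· 1/(x-7)] dx
=(1/3)[ln|x-7| - ln|x-4|]+C

Answer: (1/3)·ln|(x-7)/(x-4)|+C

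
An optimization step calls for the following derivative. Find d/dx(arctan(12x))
d/dx[arctan(u)]=u'/(1+u²), u=12x, u'=12

Answer: 12/(1+144x²)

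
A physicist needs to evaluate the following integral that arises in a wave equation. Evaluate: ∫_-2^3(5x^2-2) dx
Step 1: Find antiderivative F(x) = (5/3)x^3 - 2x
Step 2: F(3) - F(-2) = 39 - (-28/3) = 145/3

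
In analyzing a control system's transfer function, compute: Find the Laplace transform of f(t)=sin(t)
L{sin(wt)}=w/(s² + w²)
L{sin(t)}=1/(s² + 1)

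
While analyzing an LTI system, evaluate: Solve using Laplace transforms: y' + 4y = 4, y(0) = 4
Take L of both sides: sY(s) - 4 + 4Y(s) = 4/s
Y(s)(s + 4) = 4/s + 4
Y(s) = 4/(s(s + 4)) + 4/(s + 4)
Partial fractions: 4/(s(s + 4)) = 1/s - 1/(s + 4)
So Y(s) = 1/s + 3/(s + 4)
Inverse transform (L^(-1){1/s} = 1, L^(-1){1/(s + 4)} = e^(-4t)):

Answer: y(t) = 1 + 3·e^(-4t)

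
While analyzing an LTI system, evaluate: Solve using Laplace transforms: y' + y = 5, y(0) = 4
Take L of both sides: sY(s)-4+Y(s) = 5/s
Y(s)(s+1) = 5/s+4
Y(s) = 5/(s(s+1))+4/(s+1)
Partial fractions: 5/(s(s+1)) = 5/s - 5/(s+1)
So Y(s) = 5/s - 1/(s+1)
Inverse transform (L^(-1){1/s} = 1, L^(-1){1/(s+1)} = e^(-t)):

Answer: y(t) = 5 - e^(-t)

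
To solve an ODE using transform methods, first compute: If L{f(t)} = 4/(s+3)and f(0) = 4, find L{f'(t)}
L{f'(t)} = s·F(s) - f(0) = 4s/(s+3)-4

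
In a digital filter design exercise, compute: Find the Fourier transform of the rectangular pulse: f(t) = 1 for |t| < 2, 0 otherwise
F(omega)=integral from -2 to 2 of e^(-j*omega*t) dt
=2*sin(2*omega)/omega=4*sinc(2*omega/pi)

Answer: 2*sin(2*omega)/omega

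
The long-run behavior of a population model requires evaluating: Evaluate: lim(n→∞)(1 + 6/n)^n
This is the definition of e^6: lim(1+6/n)^n = e^6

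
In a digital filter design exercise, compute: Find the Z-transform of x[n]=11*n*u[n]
Z{n*u[n]}=z/(z-1)^2
By linearity: Z{11*n*u[n]}=11z/(z-1)^2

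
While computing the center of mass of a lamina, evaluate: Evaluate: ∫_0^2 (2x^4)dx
Step 1: Find antiderivative F(x) = (2/5)x^5
Step 2: F(2) - F(0) = 64/5 - (0) = 64/5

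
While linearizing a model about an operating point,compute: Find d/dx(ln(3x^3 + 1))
Chain rule: d/dx[ln(u)]=u'/u where u=3x^3 + 1
u'=9x^2

Answer: (9x^2)/(3x^3 + 1)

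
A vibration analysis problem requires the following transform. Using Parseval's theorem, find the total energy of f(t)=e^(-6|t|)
Parseval's theorem: E=integral |f(t)|^2 dt=(1/2pi) integral |F(omega)|^2 domega
E=integral_{-inf}^{inf} e^(-12|t|) dt=2 * integral_0^inf e^(-12t) dt=2/(2 * 6)=1/6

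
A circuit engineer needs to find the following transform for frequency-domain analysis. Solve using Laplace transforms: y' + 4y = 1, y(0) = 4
Take L of both sides: sY(s) - 4 + 4Y(s) = 1/s
Y(s)(s + 4) = 1/s + 4
Y(s) = 1/(s(s + 4)) + 4/(s + 4)
Partial fractions: 1/(s(s + 4)) = (1/4)/s - (1/4)/(s + 4)
So Y(s) = (1/4)/s + (15/4)/(s + 4)
Inverse transform (L^(-1){1/s} = 1, L^(-1){1/(s + 4)} = e^(-4t)):

Answer: y(t) = 1/4 + (15/4)·e^(-4t)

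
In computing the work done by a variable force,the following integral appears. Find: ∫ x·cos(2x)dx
By parts: u = x, dv = cos(2x) dx
du = dx, v = sin(2x)/2
= x·sin(2x)/2 + cos(2x)/2² + C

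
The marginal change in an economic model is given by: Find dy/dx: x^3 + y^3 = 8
Differentiate: 3x^2+3y^2·(dy/dx)=0
dy/dx=-3x^2/(3y^2)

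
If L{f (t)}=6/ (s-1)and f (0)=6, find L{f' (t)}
L{f'(t)}=s·F(s) - f(0)=6s/(s-1)-6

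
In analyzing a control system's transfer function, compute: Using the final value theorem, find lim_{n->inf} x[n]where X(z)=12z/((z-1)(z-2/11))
Final value theorem: lim x[n] = lim_{z->1} (z-1)*X(z)
(z-1)*X(z) = 12z/(z-2/11)
As z->1: 12/(1 - 2/11) = 12/(9/11) = 44/3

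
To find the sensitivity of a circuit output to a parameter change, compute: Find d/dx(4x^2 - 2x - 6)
Power rule: d/dx(ax^n)=n·a·x^(n-1)
Term by term: 8·x - 2

Answer: 8x - 2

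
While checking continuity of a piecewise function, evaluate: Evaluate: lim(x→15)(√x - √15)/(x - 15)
Multiply by conjugate (√x + √15)/(√x + √15):
= (x - 15)/((x - 15)(√x + √15)) = 1/(√x + √15)
As x → 15: 1/(2√15)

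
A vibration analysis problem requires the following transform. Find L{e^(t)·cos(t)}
First shifting: L{e^(at)f(t)} = F(s-a)
L{cos(t)} = s/(s² + 1)
Shift: (s-1)/((s-1)² + 1)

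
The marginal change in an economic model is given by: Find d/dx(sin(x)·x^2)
Product rule: (fg)'=f'g + fg'
f=sin(x), f'=cos(x)
g=x^2, g'=2x

Answer: cos(x)·x^2 + 2·sin(x)·x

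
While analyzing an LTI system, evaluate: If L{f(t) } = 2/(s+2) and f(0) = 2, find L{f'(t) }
L{f'(t)} = s·F(s) - f(0) = 2s/(s + 2) - 2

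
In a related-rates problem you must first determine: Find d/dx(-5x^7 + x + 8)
Power rule: d/dx(ax^n) = n·a·x^(n-1)
Term by term: -35·x^6 + 1

Answer: -35x^6 + 1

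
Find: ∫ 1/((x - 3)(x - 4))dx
Partial fractions: 1/((x-3)(x-4)) = A/(x-3) + B/(x-4)
A = -1, B = 1
∫ [-1· 1/(x-3) + 1· 1/(x-4)] dx
= (1)[ln|x-4| - ln|x-3|] + C

Answer: ln|(x-4)/(x-3)| + C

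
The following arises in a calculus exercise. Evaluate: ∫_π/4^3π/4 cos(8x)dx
Antiderivative: sin(8x)/8
Evaluate at bounds: [sin(8·3π/4)/8] - [sin(8·π/4)/8]
= ((0) - (0))/8 = 0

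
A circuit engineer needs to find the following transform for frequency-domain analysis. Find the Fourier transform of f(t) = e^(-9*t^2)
The Fourier transform of a Gaussian e^(-a * t^2) is sqrt(pi/a) * e^(-omega^2/(4a)).
With a=9: F(omega)=sqrt(pi)/3 * e^(-omega^2/36)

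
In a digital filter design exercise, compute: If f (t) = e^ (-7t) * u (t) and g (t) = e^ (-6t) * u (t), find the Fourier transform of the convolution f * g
By the convolution theorem: F{f*g}=F(omega)*G(omega)
F(omega)=1/(7+j*omega), G(omega)=1/(6+j*omega)
F{f*g}=1/((7+j*omega)(6+j*omega))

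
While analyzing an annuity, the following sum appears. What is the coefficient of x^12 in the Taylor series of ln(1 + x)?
ln(1+x) = Σ (-1)^(n+1) x^n/n
Coefficient of x^12 = (-1)^13/12 = -1/12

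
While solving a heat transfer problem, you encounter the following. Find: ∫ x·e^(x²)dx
Let u=x², du=2x dx
∫ (1/2)e^u du=e^u/2+C

Answer: e^(x²)/2+C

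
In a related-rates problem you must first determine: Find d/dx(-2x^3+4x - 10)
Power rule: d/dx(ax^n)=n·a·x^(n-1)
Term by term: -6·x^2 + 4

Answer: -6x^2 + 4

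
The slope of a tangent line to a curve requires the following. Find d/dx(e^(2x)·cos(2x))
Product rule: (fg)'=f'g + fg'
f=e^(2x), f'=2·e^(2x)
g=cos(2x), g'=-2·sin(2x)

Answer: 2·e^(2x)·cos(2x) - 2·e^(2x)·sin(2x)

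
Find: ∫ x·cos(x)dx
By parts: u=x, dv=cos(x) dx
du=dx, v=sin(x)
=x·sin(x) + cos(x) + C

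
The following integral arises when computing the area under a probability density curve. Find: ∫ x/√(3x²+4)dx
Let u=3x²+4, du=6x dx
∫ (1/6)·u^(-1/2) du=√u/3+C

Answer: √(3x²+4)/3+C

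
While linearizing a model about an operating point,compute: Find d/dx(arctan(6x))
d/dx[arctan(u)]=u'/(1 + u²), u=6x, u'=6

Answer: 6/(1 + 36x²)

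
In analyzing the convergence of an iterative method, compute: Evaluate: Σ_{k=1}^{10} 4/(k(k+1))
Partial fractions: 4/(k(k+1))=4/k - 4/(k+1)
Telescoping sum: 4(1-1/11)=4·10/11

Answer: 40/11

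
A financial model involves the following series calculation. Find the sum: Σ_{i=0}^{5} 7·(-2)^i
Geometric series: S = a(1 - r^n)/(1 - r)
a = 7, r = -2, n = 6
S = 7(1 - 64)/3 = -147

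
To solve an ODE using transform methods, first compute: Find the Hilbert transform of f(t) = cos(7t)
The Hilbert transform shifts each frequency component by -pi/2.
H{cos(wt)}=sin(wt)
With w=7: H{cos(7t)}=sin(7t)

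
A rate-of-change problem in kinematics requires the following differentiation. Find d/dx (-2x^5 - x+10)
Power rule: d/dx(ax^n)=n·a·x^(n-1)
Term by term: -10·x^4-1

Answer: -10x^4-1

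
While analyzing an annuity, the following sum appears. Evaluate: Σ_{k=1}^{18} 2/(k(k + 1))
Partial fractions: 2/(k(k+1)) = 2/k - 2/(k+1)
Telescoping sum: 2(1-1/19) = 2·18/19

Answer: 36/19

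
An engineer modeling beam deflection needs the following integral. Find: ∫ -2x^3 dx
Using power rule: ∫ -2x^3 dx = -2/4 x^4+C = (-1/2)x^4+C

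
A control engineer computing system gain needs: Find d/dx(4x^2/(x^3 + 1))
Quotient rule: (f/g)'=(f'g - fg')/g²
f=4x^2, f'=8x
g=x^3 + 1, g'=3x^2

Answer: (8x·(x^3 + 1) - 12x^4)/(x^3 + 1)²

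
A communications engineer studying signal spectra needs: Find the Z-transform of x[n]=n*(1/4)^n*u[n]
Using the property Z{n*a^n*u[n]}=az/(z-a)^2
With a=1/4: X(z)=(1/4)z/(z - 1/4)^2, |z| > 1/4

Answer: (1/4)z/(z - 1/4)^2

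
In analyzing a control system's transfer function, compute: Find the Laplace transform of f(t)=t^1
L{t^n}=n!/s^(n + 1)
L{t^1}=1!/s^2=1/s^2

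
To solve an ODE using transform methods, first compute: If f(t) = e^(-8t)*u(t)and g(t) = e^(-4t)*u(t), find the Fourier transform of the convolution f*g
By the convolution theorem: F{f * g}=F(omega) * G(omega)
F(omega)=1/(8 + j * omega), G(omega)=1/(4 + j * omega)
F{f * g}=1/((8 + j * omega)(4 + j * omega))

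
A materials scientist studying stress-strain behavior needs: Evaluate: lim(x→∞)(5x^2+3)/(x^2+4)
Divide numerator and denominator by x^2:
lim (5+3/x^2)/(1+4/x^2)=5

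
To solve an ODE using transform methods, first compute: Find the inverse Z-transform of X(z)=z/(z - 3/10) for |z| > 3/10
Standard pair: z/(z-a) <-> a^n * u[n] for causal signals
With a=3/10: x[n]=(3/10)^n * u[n]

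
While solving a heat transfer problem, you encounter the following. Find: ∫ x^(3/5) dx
Power rule: ∫ x^(3/5) dx=x^(8/5)/(8/5) + C

Answer: (5/8)·x^(8/5) + C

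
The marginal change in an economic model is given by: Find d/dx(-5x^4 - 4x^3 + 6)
Power rule: d/dx(ax^n)=n·a·x^(n-1)
Term by term: -20·x^3-12·x^2

Answer: -20x^3-12x^2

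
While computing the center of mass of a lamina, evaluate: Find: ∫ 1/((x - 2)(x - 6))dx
Partial fractions: 1/((x-2)(x-6))=A/(x-2)+B/(x-6)
A=-1/4, B=1/4
∫ [-1/4· 1/(x-2)+1/4· 1/(x-6)] dx
=(1/4)[ln|x-6| - ln|x-2|]+C

Answer: (1/4)·ln|(x-6)/(x-2)|+C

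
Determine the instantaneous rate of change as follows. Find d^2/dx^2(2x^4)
Apply power rule 2 times:
d^1: 8x^3
d^2: 24x^2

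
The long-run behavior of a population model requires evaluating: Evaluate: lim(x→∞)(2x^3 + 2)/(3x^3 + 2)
Divide numerator and denominator by x^3:
lim (2+2/x^3)/(3+2/x^3)=2/3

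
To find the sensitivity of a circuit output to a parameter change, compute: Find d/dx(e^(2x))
Chain rule: d/dx[e^u] = e^u · u' where u = 2x
u' = 2

Answer: 2·e^(2x)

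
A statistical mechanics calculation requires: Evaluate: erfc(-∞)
erfc(x) = 1 - erf(x); erfc(-∞) = 1 - erf(-∞) = 1 - (-1) = 2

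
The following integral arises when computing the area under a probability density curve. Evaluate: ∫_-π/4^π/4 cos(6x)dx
Antiderivative: sin(6x)/6
Evaluate at bounds: [sin(6·π/4)/6] - [sin(6·-π/4)/6]
= ((-1) - (1))/6 = -1/3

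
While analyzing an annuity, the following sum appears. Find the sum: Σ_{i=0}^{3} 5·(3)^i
Geometric series: S=a(1 - r^n)/(1 - r)
a=5, r=3, n=4
S=5(1-81)/-2=200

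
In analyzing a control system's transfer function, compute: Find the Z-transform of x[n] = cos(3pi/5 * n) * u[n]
Z{cos(w0*n)*u[n]} = z(z - cos(w0))/(z^2-2z*cos(w0)+1)
With w0 = 3pi/5: X(z) = z(z - cos(3pi/5))/(z^2-2z*cos(3pi/5)+1)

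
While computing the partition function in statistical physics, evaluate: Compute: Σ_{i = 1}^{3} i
Using formula: Σ i^1=n(n + 1)/2=3·4/2=6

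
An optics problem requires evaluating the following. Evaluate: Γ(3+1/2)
Γ(n+1/2)=(2n)!√π/(4^n·n!)
=720√π/(64·6)=(15/8)·√π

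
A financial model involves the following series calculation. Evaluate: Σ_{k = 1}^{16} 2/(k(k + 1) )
Partial fractions: 2/(k(k+1)) = 2/k - 2/(k+1)
Telescoping sum: 2(1-1/17) = 2·16/17

Answer: 32/17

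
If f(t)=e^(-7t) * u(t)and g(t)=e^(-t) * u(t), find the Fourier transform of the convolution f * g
By the convolution theorem: F{f * g} = F(omega) * G(omega)
F(omega) = 1/(7+j * omega), G(omega) = 1/(1+j * omega)
F{f * g} = 1/((7+j * omega)(1+j * omega))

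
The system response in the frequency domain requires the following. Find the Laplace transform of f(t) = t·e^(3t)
L{t·e^(at)} = 1/(s-a)²
L{t·e^(3t)} = 1/(s-3)²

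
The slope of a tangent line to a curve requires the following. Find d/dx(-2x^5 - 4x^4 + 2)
Power rule: d/dx(ax^n)=n·a·x^(n-1)
Term by term: -10·x^4-16·x^3

Answer: -10x^4-16x^3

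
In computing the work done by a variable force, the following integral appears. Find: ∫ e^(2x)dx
Since d/dx[e^(2x)]=2e^(2x), we get 1/2 e^(2x)+C

Answer: (1/2)e^(2x)+C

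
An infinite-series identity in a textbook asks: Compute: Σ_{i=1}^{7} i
Using formula: Σ i^1=n(n + 1)/2=7·8/2=28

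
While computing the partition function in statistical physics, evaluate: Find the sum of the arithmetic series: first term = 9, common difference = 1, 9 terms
Last term: a_n = 9 + (9 - 1)·1 = 17
Sum = n(a_1 + a_n)/2 = 9(9 + 17)/2 = 117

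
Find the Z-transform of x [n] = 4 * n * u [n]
Z{n * u[n]}=z/(z-1)^2
By linearity: Z{4 * n * u[n]}=4z/(z-1)^2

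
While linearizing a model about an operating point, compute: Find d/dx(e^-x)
Chain rule: d/dx[e^u]=e^u · u' where u=-x
u'=-1

Answer: -1·e^-x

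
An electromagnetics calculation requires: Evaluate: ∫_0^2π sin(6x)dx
Antiderivative: -cos(6x)/6
Evaluate at bounds: [-cos(6·2π)/6] - [-cos(6·0)/6]
=(-(1)+(1))/6=0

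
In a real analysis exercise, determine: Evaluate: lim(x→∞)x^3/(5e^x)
Apply L'Hôpital 3 times (∞/∞ each time):
Eventually get 3!/(5e^x) → 0

Answer: 0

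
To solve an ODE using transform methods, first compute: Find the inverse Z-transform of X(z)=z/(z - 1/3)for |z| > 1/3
Standard pair: z/(z-a) <-> a^n * u[n] for causal signals
With a = 1/3: x[n] = (1/3)^n * u[n]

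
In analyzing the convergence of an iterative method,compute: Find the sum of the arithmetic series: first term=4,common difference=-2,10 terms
Last term: a_n=4+(10-1)·-2=-14
Sum=n(a_1+a_n)/2=10(4+(-14))/2=-50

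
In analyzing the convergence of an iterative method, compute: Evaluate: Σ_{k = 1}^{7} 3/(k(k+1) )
Partial fractions: 3/(k(k + 1)) = 3/k - 3/(k + 1)
Telescoping sum: 3(1 - 1/8) = 3·7/8

Answer: 21/8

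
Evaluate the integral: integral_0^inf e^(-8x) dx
integral_0^inf e^(-8x) dx=[-1/8*e^(-8x)]_0^inf
=0 - (-1/8)=1/8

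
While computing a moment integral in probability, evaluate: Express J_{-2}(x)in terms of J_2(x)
For integer n: J_{-n}(x) = (-1)^n J_n(x)
With n = 2: J_{-2}(x) = (-1)^2 J_2(x) = J_2(x)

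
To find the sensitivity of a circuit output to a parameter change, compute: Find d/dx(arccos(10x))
d/dx[arccos(u)]=-u'/√(1-u²), u=10x, u'=10

Answer: -10/√(1-100x²)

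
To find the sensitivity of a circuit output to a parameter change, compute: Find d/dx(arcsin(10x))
d/dx[arcsin(u)] = u'/√(1-u²), u = 10x, u' = 10

Answer: 10/√(1 - 100x²)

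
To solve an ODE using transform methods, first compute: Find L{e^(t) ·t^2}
First shifting: L{e^(at)f(t)} = F(s-a)
L{t^2} = 2/s^3
Shift s → s-1: 2/(s-1)^3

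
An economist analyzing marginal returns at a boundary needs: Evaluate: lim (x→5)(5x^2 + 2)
Polynomial is continuous, so substitute x=5:
5·5^2+2=127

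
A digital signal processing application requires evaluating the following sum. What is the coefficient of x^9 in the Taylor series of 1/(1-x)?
1/(1-x) = Σ x^n for |x|<1
All coefficients are 1

Answer: 1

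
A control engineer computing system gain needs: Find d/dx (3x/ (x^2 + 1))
Quotient rule: (f/g)'=(f'g - fg')/g²
f=3x, f'=3
g=x^2 + 1, g'=2x

Answer: (3·(x^2 + 1) - 6x^2)/(x^2 + 1)²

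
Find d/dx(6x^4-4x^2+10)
Power rule: d/dx(ax^n)=n·a·x^(n-1)
Term by term: 24·x^3 - 8·x

Answer: 24x^3 - 8x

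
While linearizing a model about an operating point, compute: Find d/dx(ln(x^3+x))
Chain rule: d/dx[ln(u)] = u'/u where u = x^3 + x
u' = 3x^2 + 1

Answer: (3x^2 + 1)/(x^3 + x)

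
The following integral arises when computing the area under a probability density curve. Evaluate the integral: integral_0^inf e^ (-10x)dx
integral_0^inf e^(-10x) dx=[-1/10*e^(-10x)]_0^inf
=0 - (-1/10)=1/10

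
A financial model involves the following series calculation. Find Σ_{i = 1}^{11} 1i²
= 1·n(n + 1)(2n + 1)/6 = 1·11·12·23/6 = 506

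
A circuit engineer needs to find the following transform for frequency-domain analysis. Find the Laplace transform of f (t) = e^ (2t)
L{e^(at)}=1/(s-a)
L{e^(2t)}=1/(s-2)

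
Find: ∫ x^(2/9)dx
Power rule: ∫ x^(2/9) dx=x^(11/9)/(11/9)+C

Answer: (9/11)·x^(11/9)+C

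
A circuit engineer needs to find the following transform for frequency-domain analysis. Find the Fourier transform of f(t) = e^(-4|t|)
Using the standard pair: F{e^(-a|t|)}=2a/(a^2+omega^2)
With a=4: F(omega)=8/(16+omega^2)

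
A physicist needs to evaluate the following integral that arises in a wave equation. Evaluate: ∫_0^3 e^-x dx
Antiderivative: -e^-x
Evaluate: -(e^-3-1)

Answer: (e^-3-1)/(-1)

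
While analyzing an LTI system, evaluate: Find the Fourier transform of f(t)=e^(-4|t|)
Using the standard pair: F{e^(-a|t|)}=2a/(a^2+omega^2)
With a=4: F(omega)=8/(16+omega^2)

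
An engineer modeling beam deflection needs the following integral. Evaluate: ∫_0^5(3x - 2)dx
Step 1: Find antiderivative F(x) = (3/2)x^2-2x
Step 2: F(5) - F(0) = 55/2 - (0) = 55/2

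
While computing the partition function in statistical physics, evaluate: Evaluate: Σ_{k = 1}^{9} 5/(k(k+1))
Partial fractions: 5/(k(k+1)) = 5/k - 5/(k+1)
Telescoping sum: 5(1-1/10) = 5·9/10

Answer: 9/2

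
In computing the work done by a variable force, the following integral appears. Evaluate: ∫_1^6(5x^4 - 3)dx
Step 1: Find antiderivative F(x) = x^5 - 3x
Step 2: F(6) - F(1) = 7758 - (-2) = 7760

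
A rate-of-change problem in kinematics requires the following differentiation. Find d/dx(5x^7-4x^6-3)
Power rule: d/dx(ax^n) = n·a·x^(n-1)
Term by term: 35·x^6 - 24·x^5

Answer: 35x^6 - 24x^5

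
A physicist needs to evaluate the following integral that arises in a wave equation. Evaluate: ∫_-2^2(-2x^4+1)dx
Step 1: Find antiderivative F(x) = (-2/5)x^5+x
Step 2: F(2) - F(-2) = -54/5 - (54/5) = -108/5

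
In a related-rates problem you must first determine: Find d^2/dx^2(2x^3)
Apply power rule 2 times:
d^1: 6x^2
d^2: 12x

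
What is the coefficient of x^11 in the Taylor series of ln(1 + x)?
ln(1+x) = Σ (-1)^(n+1) x^n/n
Coefficient of x^11 = (-1)^12/11 = 1/11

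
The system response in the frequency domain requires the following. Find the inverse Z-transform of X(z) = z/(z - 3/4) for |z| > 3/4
Standard pair: z/(z-a) <-> a^n*u[n] for causal signals
With a=3/4: x[n]=(3/4)^n*u[n]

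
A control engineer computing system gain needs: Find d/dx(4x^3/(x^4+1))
Quotient rule: (f/g)'=(f'g - fg')/g²
f=4x^3, f'=12x^2
g=x^4+1, g'=4x^3

Answer: (12x^2·(x^4+1)-16x^6)/(x^4+1)²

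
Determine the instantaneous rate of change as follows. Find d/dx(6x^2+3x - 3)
Power rule: d/dx(ax^n)=n·a·x^(n-1)
Term by term: 12·x + 3

Answer: 12x + 3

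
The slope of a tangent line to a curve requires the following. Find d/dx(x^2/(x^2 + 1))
Quotient rule: (f/g)'=(f'g - fg')/g²
f=x^2, f'=2x
g=x^2+1, g'=2x

Answer: (2x·(x^2+1)-2x^3)/(x^2+1)²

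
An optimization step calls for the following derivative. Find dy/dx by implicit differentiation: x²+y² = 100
Differentiate both sides: 2x + 2y·(dy/dx) = 0
Solve: dy/dx = -2x/(2y) = -x/y

Answer: dy/dx = -x/y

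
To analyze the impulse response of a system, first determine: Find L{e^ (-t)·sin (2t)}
First shifting: L{e^(at)f(t)}=F(s-a)
L{sin(2t)}=2/(s²+4)
Shift: 2/((s+1)²+4)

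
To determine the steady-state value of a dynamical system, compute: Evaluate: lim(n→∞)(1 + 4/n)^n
This is the definition of e^4: lim(1 + 4/n)^n=e^4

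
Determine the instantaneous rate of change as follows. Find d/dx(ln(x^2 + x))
Chain rule: d/dx[ln(u)] = u'/u where u = x^2 + x
u' = 2x + 1

Answer: (2x + 1)/(x^2 + x)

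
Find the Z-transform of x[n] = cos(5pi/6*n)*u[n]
Z{cos(w0*n)*u[n]}=z(z - cos(w0))/(z^2 - 2z*cos(w0) + 1)
With w0=5pi/6: X(z)=z(z - cos(5pi/6))/(z^2 - 2z*cos(5pi/6) + 1)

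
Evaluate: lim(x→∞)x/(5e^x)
Apply L'Hôpital 1 times (∞/∞ each time):
Eventually get 1!/(5e^x) → 0

Answer: 0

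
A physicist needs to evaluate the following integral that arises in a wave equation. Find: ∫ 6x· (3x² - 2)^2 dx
Let u=3x² - 2, du=6x dx
∫ u^2 du=u^3/3+C

Answer: (3x² - 2)^3/3+C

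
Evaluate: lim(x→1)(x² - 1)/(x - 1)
Factor: (x² - 1) = (x-1)(x+1)
Cancel (x-1): lim(x→1) (x+1) = 2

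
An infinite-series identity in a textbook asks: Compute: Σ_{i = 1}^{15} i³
Using formula: Σ i^3 = [n(n+1)/2]² = [15·16/2]² = 14400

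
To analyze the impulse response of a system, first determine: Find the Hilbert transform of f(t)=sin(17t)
The Hilbert transform shifts each frequency component by -pi/2.
H{sin(wt)}=-cos(wt)
With w=17: H{sin(17t)}=-cos(17t)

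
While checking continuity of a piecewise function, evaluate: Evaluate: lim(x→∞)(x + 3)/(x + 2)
Divide numerator and denominator by x:
lim (1 + 3/x)/(1 + 2/x) = 1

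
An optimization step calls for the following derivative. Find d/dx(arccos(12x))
d/dx[arccos(u)]=-u'/√(1-u²), u=12x, u'=12

Answer: -12/√(1 - 144x²)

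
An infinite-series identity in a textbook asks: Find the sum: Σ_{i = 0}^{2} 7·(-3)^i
Geometric series: S=a(1 - r^n)/(1 - r)
a=7, r=-3, n=3
S=7(1 + 27)/4=49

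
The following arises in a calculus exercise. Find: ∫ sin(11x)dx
Using substitution u = 11x: ∫ sin(u) du/11 = -cos(u)/11+C

Answer: (-1/11)cos(11x)+C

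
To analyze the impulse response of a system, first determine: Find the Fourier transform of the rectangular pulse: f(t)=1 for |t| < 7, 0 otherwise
F(omega) = integral from -7 to 7 of e^(-j * omega * t) dt
= 2 * sin(7 * omega)/omega = 14 * sinc(7 * omega/pi)

Answer: 2 * sin(7 * omega)/omega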